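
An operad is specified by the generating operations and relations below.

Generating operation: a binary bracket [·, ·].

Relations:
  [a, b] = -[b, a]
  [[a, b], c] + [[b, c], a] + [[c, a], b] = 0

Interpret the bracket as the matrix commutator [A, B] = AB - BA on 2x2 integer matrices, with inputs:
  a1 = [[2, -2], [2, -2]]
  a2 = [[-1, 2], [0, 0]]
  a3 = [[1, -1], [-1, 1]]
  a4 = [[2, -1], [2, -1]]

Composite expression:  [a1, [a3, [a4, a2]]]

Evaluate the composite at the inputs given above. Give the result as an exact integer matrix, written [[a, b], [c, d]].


[[0, -4], [-4, 0]]

[a4, a2] = [[-4, 5], [-2, 4]]
[a3, [a4, a2]] = [[7, -8], [8, -7]]
[a1, [a3, [a4, a2]]] = [[0, -4], [-4, 0]]


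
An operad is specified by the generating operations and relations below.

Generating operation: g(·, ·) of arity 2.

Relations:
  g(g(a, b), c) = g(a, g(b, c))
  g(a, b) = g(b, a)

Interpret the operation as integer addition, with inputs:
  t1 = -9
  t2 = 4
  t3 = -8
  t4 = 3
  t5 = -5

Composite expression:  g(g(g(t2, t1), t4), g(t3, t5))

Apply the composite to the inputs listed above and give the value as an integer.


-15

g(t2, t1) = -5
g(g(t2, t1), t4) = -2
g(t3, t5) = -13
g(g(g(t2, t1), t4), g(t3, t5)) = -15


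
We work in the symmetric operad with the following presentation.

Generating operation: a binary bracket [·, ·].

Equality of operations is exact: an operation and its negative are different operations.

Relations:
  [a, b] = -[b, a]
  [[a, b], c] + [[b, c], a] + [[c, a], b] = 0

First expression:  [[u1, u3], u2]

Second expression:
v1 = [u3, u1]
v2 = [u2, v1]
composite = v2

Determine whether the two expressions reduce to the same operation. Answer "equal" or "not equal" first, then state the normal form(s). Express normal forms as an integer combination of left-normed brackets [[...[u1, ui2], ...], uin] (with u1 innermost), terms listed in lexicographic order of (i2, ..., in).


The first expression reduces to [[u1, u3], u2]
The second expression reduces to [[u1, u3], u2]
The forms coincide; equal.

equal; both compose to [[u1, u3], u2]


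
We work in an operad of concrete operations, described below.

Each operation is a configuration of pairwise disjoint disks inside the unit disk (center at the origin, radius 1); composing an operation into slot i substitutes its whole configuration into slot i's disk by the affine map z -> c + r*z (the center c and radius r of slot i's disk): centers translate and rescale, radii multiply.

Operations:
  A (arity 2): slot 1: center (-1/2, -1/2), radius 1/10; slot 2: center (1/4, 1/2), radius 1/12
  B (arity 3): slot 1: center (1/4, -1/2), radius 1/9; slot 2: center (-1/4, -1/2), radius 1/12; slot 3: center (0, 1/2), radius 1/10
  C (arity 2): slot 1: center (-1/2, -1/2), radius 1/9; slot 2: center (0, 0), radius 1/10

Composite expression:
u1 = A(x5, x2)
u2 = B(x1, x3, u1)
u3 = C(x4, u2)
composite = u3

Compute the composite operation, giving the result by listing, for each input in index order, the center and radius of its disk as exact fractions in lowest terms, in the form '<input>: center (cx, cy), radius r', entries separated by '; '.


Nesting under C composes maps z -> c + r*z down each x-path.
input x4: applying the 1 nested substitution gives center (-1/2, -1/2), radius 1/9
input x1: applying the 2 nested substitutions gives center (1/40, -1/20), radius 1/90
input x3: applying the 2 nested substitutions gives center (-1/40, -1/20), radius 1/120
input x5: applying the 3 nested substitutions gives center (-1/200, 9/200), radius 1/1000
input x2: applying the 3 nested substitutions gives center (1/400, 11/200), radius 1/1200

x1: center (1/40, -1/20), radius 1/90; x2: center (1/400, 11/200), radius 1/1200; x3: center (-1/40, -1/20), radius 1/120; x4: center (-1/2, -1/2), radius 1/9; x5: center (-1/200, 9/200), radius 1/1000


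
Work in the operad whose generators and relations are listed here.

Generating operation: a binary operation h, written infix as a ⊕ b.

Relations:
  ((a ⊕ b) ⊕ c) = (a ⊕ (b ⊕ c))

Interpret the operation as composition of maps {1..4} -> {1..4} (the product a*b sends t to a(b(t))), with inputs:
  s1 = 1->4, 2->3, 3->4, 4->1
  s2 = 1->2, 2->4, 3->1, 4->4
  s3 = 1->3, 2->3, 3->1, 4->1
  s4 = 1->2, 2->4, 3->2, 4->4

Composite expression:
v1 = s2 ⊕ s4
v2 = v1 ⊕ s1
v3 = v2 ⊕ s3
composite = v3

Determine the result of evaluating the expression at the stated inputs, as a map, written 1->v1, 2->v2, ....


1->4, 2->4, 3->4, 4->4

(s2 ⊕ s4) = 1->4, 2->4, 3->4, 4->4
((s2 ⊕ s4) ⊕ s1) = 1->4, 2->4, 3->4, 4->4
(((s2 ⊕ s4) ⊕ s1) ⊕ s3) = 1->4, 2->4, 3->4, 4->4


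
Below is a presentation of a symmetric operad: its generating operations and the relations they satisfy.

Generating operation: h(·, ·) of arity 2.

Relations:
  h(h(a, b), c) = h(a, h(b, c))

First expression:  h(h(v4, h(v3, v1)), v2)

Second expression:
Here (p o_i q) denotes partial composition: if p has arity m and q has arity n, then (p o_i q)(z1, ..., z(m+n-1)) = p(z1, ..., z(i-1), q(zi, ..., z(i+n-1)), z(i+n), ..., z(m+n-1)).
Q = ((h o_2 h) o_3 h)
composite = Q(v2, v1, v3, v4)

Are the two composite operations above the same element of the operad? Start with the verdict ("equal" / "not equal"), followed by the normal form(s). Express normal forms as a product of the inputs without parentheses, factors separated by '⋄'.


Normal form of the first expression: v4 ⋄ v3 ⋄ v1 ⋄ v2
Normal form of the second expression: v2 ⋄ v1 ⋄ v3 ⋄ v4
No match — not equal.

not equal; the first gives v4 ⋄ v3 ⋄ v1 ⋄ v2 and the second v2 ⋄ v1 ⋄ v3 ⋄ v4


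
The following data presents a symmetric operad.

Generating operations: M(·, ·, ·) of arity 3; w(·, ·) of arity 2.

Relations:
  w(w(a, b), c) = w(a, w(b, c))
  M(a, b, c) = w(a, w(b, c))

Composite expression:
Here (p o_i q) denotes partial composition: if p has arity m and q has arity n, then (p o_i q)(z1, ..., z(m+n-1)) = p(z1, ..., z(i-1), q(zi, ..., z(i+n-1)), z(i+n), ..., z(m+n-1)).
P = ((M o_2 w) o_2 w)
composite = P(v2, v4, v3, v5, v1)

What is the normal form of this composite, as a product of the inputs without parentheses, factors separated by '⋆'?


v2 ⋆ v4 ⋆ v3 ⋆ v5 ⋆ v1

Key point: M is associative — brackets drop, the v-order remains.
w(v4, v3) reduces to v4 ⋆ v3
w(w(v4, v3), v5) reduces to v4 ⋆ v3 ⋆ v5
M(v2, w(w(v4, v3), v5), v1) reduces to v2 ⋆ v4 ⋆ v3 ⋆ v5 ⋆ v1


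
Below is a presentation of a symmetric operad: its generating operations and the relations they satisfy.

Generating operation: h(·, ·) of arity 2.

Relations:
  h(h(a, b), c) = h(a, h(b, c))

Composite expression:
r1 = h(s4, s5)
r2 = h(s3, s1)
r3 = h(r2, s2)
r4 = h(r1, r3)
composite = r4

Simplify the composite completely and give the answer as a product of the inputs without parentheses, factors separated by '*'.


The h-tree's shape is irrelevant; the s-reading-order decides.
h(s4, s5) reduces to s4 * s5
h(s3, s1) reduces to s3 * s1
h(h(s3, s1), s2) reduces to s3 * s1 * s2
h(h(s4, s5), h(h(s3, s1), s2)) reduces to s4 * s5 * s3 * s1 * s2

s4 * s5 * s3 * s1 * s2


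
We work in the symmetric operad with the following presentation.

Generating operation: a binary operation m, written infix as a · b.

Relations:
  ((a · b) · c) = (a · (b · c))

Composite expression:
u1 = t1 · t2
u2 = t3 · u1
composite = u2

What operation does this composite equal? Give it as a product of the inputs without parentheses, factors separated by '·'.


t3 · t1 · t2

Key point: m is associative — brackets drop, the t-order remains.
(t1 · t2) flattens to t1 · t2
(t3 · (t1 · t2)) flattens to t3 · t1 · t2


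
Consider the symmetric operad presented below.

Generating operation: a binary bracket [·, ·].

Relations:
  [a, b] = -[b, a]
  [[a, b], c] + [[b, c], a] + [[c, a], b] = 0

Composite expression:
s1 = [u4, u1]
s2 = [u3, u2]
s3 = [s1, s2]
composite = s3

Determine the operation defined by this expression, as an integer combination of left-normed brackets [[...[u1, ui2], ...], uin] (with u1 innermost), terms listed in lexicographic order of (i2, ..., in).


In the tensor algebra, words opening u1 carry the u1-anchored form.
Composite bracket: [[u4, u1], [u3, u2]]
Each bracket splits as ab - ba, giving 8 signed words (2^3 = 8).
Coefficients come from the u1-initial words:
  word u1u4u2u3 has sign +1, contributing +[[[u1, u4], u2], u3]
  word u1u4u3u2 has sign -1, contributing -[[[u1, u4], u3], u2]

[[[u1, u4], u2], u3] - [[[u1, u4], u3], u2]


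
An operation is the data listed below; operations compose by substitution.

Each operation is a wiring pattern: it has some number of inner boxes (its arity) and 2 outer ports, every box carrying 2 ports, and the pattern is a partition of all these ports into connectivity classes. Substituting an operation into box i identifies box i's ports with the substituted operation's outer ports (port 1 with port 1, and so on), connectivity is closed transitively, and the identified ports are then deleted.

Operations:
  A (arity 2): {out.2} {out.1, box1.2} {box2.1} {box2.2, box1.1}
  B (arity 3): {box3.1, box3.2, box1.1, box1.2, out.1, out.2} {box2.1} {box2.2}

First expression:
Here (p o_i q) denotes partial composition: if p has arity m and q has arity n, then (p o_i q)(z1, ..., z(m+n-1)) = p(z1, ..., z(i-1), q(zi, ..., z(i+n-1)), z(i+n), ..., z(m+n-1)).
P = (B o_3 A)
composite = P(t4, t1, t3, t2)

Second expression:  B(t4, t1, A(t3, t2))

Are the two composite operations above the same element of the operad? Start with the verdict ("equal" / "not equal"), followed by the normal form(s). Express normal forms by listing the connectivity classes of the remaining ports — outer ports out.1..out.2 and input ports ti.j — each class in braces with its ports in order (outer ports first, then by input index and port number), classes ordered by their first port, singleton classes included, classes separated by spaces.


equal — both sides give {out.1, out.2, t3.2, t4.1, t4.2} {t1.1} {t1.2} {t2.1} {t2.2, t3.1}

The first composite normalizes to {out.1, out.2, t3.2, t4.1, t4.2} {t1.1} {t1.2} {t2.1} {t2.2, t3.1}
The second composite normalizes to {out.1, out.2, t3.2, t4.1, t4.2} {t1.1} {t1.2} {t2.1} {t2.2, t3.1}
Identical normal forms: equal.


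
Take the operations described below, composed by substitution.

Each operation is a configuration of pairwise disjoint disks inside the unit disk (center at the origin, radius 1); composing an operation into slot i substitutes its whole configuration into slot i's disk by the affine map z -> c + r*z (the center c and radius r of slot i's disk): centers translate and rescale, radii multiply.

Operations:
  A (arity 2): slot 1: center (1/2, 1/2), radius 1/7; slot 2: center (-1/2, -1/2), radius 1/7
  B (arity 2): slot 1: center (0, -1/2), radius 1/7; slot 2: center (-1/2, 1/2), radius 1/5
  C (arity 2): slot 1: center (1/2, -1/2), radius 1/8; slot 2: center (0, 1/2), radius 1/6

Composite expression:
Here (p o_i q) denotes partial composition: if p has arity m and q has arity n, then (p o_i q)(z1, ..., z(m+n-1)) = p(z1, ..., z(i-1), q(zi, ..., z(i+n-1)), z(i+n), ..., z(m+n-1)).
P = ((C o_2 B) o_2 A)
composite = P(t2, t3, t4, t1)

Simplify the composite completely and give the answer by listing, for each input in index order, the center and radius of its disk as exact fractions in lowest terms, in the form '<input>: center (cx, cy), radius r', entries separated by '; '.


t1: center (-1/12, 7/12), radius 1/30; t2: center (1/2, -1/2), radius 1/8; t3: center (1/84, 3/7), radius 1/294; t4: center (-1/84, 17/42), radius 1/294


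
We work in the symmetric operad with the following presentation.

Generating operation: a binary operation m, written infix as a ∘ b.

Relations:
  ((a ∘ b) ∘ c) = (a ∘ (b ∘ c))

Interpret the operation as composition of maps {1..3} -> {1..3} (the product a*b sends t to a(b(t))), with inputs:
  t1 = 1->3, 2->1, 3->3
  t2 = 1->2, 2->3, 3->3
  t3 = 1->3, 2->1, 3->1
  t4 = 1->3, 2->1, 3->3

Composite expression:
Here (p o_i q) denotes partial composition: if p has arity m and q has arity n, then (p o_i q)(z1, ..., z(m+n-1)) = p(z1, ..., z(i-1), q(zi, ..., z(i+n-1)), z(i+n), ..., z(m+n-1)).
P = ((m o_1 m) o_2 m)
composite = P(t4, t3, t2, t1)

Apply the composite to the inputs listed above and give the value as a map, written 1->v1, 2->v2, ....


1->3, 2->3, 3->3

(t3 ∘ t2) = 1->1, 2->1, 3->1
(t4 ∘ (t3 ∘ t2)) = 1->3, 2->3, 3->3
((t4 ∘ (t3 ∘ t2)) ∘ t1) = 1->3, 2->3, 3->3


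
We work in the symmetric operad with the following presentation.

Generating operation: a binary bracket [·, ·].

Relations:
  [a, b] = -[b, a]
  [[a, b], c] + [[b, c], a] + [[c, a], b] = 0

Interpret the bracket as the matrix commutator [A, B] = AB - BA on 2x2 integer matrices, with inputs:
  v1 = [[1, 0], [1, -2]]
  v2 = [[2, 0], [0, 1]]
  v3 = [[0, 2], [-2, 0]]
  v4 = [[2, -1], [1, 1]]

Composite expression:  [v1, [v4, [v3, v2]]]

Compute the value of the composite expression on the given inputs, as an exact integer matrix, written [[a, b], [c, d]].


[[2, -6], [2, -2]]

[v3, v2] = [[0, -2], [-2, 0]]
[v4, [v3, v2]] = [[4, -2], [2, -4]]
[v1, [v4, [v3, v2]]] = [[2, -6], [2, -2]]


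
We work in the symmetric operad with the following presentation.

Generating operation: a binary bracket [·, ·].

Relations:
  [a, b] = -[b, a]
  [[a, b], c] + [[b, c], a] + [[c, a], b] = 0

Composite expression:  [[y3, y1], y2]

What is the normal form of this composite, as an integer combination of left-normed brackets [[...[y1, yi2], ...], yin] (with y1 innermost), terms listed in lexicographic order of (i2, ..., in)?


-[[y1, y3], y2]

Expand each bracket as ab - ba; the y1-initial words give the coefficients.
Composite bracket: [[y3, y1], y2]
The bracket unfolds into 4 signed words via [a, b] = ab - ba (2^2 = 4).
The y1-initial words carry the normal form:
  sign of y1y3y2 is -1, so it contributes -[[y1, y3], y2]


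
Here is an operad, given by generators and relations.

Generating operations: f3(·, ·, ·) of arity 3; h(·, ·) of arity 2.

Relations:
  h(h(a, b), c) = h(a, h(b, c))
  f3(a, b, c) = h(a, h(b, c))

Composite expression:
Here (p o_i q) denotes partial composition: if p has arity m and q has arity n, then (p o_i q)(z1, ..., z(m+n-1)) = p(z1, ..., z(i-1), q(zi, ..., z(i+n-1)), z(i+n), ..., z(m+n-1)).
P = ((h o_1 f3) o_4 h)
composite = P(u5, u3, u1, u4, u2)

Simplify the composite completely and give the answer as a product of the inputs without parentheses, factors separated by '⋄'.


Every regrouping of h is equal, so read the u-inputs in written order.
f3(u5, u3, u1) flattens to u5 ⋄ u3 ⋄ u1
h(u4, u2) flattens to u4 ⋄ u2
h(f3(u5, u3, u1), h(u4, u2)) flattens to u5 ⋄ u3 ⋄ u1 ⋄ u4 ⋄ u2

u5 ⋄ u3 ⋄ u1 ⋄ u4 ⋄ u2


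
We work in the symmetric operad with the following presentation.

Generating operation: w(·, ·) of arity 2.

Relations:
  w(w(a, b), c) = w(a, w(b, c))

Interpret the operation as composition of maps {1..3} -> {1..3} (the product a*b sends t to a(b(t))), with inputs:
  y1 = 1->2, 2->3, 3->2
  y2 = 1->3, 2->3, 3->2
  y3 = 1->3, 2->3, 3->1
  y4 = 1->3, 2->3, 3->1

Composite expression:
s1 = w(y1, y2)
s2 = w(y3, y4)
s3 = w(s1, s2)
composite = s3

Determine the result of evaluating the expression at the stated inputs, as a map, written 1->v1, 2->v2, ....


1->2, 2->2, 3->3

w(y1, y2) = 1->2, 2->2, 3->3
w(y3, y4) = 1->1, 2->1, 3->3
w(w(y1, y2), w(y3, y4)) = 1->2, 2->2, 3->3


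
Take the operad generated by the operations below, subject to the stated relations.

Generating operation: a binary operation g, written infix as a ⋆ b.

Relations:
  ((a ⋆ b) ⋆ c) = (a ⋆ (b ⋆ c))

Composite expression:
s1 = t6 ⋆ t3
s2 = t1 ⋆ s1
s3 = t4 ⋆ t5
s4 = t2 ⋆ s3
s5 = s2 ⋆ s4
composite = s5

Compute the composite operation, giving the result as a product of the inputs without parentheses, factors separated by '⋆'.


t1 ⋆ t6 ⋆ t3 ⋆ t2 ⋆ t4 ⋆ t5

Associativity of g dissolves the nesting; only the t-input order survives.
(t6 ⋆ t3) flattens to t6 ⋆ t3
(t1 ⋆ (t6 ⋆ t3)) flattens to t1 ⋆ t6 ⋆ t3
(t4 ⋆ t5) flattens to t4 ⋆ t5
(t2 ⋆ (t4 ⋆ t5)) flattens to t2 ⋆ t4 ⋆ t5
((t1 ⋆ (t6 ⋆ t3)) ⋆ (t2 ⋆ (t4 ⋆ t5))) flattens to t1 ⋆ t6 ⋆ t3 ⋆ t2 ⋆ t4 ⋆ t5


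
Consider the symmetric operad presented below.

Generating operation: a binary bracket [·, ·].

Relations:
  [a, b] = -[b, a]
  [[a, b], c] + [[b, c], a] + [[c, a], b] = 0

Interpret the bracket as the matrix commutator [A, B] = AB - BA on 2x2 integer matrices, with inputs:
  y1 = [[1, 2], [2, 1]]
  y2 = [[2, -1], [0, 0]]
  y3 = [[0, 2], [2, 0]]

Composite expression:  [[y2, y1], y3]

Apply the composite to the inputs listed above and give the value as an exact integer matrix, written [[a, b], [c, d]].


[y2, y1] = [[-2, 4], [-4, 2]]
[[y2, y1], y3] = [[16, -8], [8, -16]]

[[16, -8], [8, -16]]


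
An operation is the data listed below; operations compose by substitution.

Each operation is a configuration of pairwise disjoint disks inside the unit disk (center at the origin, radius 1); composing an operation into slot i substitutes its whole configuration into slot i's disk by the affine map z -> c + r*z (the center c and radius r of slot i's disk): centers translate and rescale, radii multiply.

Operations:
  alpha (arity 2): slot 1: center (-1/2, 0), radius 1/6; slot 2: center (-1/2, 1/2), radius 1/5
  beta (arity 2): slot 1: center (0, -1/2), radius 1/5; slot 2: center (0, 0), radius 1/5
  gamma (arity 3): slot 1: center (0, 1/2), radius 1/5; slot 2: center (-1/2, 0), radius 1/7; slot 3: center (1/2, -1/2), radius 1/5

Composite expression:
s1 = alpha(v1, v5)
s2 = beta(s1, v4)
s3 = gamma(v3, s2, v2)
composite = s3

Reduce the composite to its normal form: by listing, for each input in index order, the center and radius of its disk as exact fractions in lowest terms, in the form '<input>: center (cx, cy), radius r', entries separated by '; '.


v1: center (-18/35, -1/14), radius 1/210; v2: center (1/2, -1/2), radius 1/5; v3: center (0, 1/2), radius 1/5; v4: center (-1/2, 0), radius 1/35; v5: center (-18/35, -2/35), radius 1/175


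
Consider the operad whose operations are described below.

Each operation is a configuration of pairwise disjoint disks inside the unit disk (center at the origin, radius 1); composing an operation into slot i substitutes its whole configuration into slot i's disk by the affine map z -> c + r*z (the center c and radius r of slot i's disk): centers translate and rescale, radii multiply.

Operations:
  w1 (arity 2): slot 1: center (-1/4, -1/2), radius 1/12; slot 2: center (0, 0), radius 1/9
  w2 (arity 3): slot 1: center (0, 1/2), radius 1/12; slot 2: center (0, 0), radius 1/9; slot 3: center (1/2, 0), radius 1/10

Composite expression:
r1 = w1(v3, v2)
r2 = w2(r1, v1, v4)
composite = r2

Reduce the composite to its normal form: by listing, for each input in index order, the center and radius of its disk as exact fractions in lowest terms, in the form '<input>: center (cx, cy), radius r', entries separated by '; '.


v1: center (0, 0), radius 1/9; v2: center (0, 1/2), radius 1/108; v3: center (-1/48, 11/24), radius 1/144; v4: center (1/2, 0), radius 1/10

Each v-disk chains the slot maps above it in w2; radii multiply.
input v3: composing its 2 substitution steps yields center (-1/48, 11/24), radius 1/144
input v2: composing its 2 substitution steps yields center (0, 1/2), radius 1/108
input v1: composing its 1 substitution step yields center (0, 0), radius 1/9
input v4: composing its 1 substitution step yields center (1/2, 0), radius 1/10


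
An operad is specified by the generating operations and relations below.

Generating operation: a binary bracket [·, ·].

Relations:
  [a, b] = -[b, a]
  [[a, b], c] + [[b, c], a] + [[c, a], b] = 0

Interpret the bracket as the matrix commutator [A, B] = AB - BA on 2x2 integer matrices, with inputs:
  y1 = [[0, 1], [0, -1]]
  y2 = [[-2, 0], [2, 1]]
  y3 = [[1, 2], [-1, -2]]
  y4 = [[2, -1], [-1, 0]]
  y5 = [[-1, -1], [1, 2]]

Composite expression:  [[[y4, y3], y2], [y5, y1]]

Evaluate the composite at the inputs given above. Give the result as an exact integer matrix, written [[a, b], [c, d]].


[y4, y3] = [[3, 7], [-1, -3]]
[[y4, y3], y2] = [[14, 21], [-9, -14]]
[y5, y1] = [[-1, -2], [1, 1]]
[[[y4, y3], y2], [y5, y1]] = [[3, -14], [-10, -3]]

[[3, -14], [-10, -3]]


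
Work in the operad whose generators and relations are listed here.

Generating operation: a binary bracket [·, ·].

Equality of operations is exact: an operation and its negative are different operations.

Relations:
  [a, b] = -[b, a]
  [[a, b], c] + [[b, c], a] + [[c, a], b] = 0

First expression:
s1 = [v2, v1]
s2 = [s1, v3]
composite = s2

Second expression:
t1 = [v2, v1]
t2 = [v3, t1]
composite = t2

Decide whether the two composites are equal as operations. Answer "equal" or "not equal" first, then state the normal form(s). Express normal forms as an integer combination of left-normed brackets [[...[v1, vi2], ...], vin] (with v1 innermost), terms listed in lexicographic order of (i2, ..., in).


The first expression reduces to -[[v1, v2], v3]
The second expression reduces to [[v1, v2], v3]
Distinct normal forms: not equal.

not equal; the first gives -[[v1, v2], v3] and the second [[v1, v2], v3]


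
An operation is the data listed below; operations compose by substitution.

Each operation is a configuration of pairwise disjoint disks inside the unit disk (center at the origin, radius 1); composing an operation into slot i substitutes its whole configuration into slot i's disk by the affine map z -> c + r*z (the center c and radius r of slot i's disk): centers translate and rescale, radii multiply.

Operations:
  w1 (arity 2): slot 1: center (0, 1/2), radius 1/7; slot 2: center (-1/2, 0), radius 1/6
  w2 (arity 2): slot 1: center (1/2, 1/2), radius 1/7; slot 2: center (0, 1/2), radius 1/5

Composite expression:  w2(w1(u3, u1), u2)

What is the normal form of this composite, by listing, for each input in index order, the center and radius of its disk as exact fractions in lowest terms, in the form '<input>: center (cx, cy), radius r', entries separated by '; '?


u1: center (3/7, 1/2), radius 1/42; u2: center (0, 1/2), radius 1/5; u3: center (1/2, 4/7), radius 1/49

Nesting under w2 composes maps z -> c + r*z down each u-path.
input u3: applying the 2 nested substitutions gives center (1/2, 4/7), radius 1/49
input u1: applying the 2 nested substitutions gives center (3/7, 1/2), radius 1/42
input u2: applying the 1 nested substitution gives center (0, 1/2), radius 1/5


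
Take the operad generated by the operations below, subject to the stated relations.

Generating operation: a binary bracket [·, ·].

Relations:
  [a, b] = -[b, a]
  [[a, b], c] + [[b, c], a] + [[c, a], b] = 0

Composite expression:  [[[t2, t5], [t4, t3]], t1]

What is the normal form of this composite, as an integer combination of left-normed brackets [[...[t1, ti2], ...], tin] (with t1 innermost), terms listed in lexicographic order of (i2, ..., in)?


[[[[t1, t2], t5], t3], t4] - [[[[t1, t2], t5], t4], t3] - [[[[t1, t3], t4], t2], t5] + [[[[t1, t3], t4], t5], t2] + [[[[t1, t4], t3], t2], t5] - [[[[t1, t4], t3], t5], t2] - [[[[t1, t5], t2], t3], t4] + [[[[t1, t5], t2], t4], t3]


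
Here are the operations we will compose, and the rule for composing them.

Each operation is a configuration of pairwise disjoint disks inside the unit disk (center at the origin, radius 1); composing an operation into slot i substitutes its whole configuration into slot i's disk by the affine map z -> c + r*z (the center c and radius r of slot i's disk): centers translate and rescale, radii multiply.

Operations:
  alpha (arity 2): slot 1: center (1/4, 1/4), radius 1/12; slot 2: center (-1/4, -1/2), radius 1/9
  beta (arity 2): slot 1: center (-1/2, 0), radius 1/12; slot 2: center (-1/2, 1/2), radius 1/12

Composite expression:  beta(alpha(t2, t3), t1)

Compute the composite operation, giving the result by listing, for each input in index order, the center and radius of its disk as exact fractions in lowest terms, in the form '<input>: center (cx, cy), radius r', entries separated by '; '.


t1: center (-1/2, 1/2), radius 1/12; t2: center (-23/48, 1/48), radius 1/144; t3: center (-25/48, -1/24), radius 1/108


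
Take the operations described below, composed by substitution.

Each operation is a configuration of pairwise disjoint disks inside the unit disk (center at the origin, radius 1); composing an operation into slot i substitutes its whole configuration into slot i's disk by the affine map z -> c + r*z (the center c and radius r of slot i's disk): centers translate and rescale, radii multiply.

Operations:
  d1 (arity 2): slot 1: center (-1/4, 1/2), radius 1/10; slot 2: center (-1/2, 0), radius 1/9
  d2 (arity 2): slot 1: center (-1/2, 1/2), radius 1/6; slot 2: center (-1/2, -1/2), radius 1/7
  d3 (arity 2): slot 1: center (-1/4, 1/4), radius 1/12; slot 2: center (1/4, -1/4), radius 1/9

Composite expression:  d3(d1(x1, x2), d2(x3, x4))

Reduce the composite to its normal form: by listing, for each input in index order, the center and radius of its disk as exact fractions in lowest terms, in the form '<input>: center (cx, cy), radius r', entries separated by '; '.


Nesting under d3 composes maps z -> c + r*z down each x-path.
tracing x1 down its 2-map path: center (-13/48, 7/24), radius 1/120
tracing x2 down its 2-map path: center (-7/24, 1/4), radius 1/108
tracing x3 down its 2-map path: center (7/36, -7/36), radius 1/54
tracing x4 down its 2-map path: center (7/36, -11/36), radius 1/63

x1: center (-13/48, 7/24), radius 1/120; x2: center (-7/24, 1/4), radius 1/108; x3: center (7/36, -7/36), radius 1/54; x4: center (7/36, -11/36), radius 1/63


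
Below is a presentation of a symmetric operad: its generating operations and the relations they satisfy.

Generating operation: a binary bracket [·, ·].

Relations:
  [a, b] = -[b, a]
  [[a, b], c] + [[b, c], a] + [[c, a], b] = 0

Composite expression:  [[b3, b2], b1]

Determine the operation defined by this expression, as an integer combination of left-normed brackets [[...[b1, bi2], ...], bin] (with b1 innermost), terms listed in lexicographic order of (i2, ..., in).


[[b1, b2], b3] - [[b1, b3], b2]

Left-normed coefficients sit on the b1-initial expansion words.
Composite bracket: [[b3, b2], b1]
Each bracket splits as ab - ba, giving 4 signed words (2^2 = 4).
Coefficients come from the b1-initial words:
  from b1b2b3, sign +1: term +[[b1, b2], b3]
  from b1b3b2, sign -1: term -[[b1, b3], b2]


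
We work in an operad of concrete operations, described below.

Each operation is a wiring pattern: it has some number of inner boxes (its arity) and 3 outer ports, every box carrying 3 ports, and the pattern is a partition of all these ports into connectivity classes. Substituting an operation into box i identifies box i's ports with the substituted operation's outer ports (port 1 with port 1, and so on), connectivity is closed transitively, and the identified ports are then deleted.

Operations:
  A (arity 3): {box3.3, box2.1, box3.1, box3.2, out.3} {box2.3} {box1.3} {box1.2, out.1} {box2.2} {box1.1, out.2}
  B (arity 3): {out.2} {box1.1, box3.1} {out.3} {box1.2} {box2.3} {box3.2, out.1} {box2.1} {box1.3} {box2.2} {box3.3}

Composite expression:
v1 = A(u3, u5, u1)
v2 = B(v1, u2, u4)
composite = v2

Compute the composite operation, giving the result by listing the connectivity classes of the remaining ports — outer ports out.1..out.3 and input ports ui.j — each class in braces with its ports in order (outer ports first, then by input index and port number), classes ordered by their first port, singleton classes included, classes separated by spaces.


{out.1, u4.2} {out.2} {out.3} {u1.1, u1.2, u1.3, u5.1} {u2.1} {u2.2} {u2.3} {u3.1} {u3.2, u4.1} {u3.3} {u4.3} {u5.2} {u5.3}

Connectivity passes through glued B-boundaries; trace each wire chain.
through A, on inputs (u3, u5, u1): {out.1, u3.2} {out.2, u3.1} {out.3, u1.1, u1.2, u1.3, u5.1} {u3.3} {u5.2} {u5.3} (out.j = stage outer ports)
through B, on inputs (u3, u5, u1, u2, u4): {out.1, u4.2} {out.2} {out.3} {u1.1, u1.2, u1.3, u5.1} {u2.1} {u2.2} {u2.3} {u3.1} {u3.2, u4.1} {u3.3} {u4.3} {u5.2} {u5.3} (out.j = stage outer ports)


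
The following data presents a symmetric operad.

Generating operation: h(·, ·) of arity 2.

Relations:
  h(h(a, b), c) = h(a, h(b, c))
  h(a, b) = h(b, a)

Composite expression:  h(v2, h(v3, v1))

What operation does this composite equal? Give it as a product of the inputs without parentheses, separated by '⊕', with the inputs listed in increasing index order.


Reordering under h is free, so list the v-inputs canonically.
h(v3, v1) collapses to v3 ⊕ v1
h(v2, h(v3, v1)) collapses to v2 ⊕ v3 ⊕ v1
sorting the factors by input index: v1 ⊕ v2 ⊕ v3

v1 ⊕ v2 ⊕ v3


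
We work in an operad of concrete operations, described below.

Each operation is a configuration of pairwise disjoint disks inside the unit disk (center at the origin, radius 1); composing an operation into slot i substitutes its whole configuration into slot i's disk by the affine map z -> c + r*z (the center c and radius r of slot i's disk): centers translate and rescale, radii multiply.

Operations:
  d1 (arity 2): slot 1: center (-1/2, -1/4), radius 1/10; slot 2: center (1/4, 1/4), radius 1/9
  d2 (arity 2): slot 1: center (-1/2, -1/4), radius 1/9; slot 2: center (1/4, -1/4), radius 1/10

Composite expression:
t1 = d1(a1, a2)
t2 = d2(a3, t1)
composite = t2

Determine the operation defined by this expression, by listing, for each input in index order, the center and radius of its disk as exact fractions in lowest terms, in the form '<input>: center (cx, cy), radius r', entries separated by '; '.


Only the slot chain above each a matters under d2; compose those maps.
input a3: composing its 1 substitution step yields center (-1/2, -1/4), radius 1/9
input a1: composing its 2 substitution steps yields center (1/5, -11/40), radius 1/100
input a2: composing its 2 substitution steps yields center (11/40, -9/40), radius 1/90

a1: center (1/5, -11/40), radius 1/100; a2: center (11/40, -9/40), radius 1/90; a3: center (-1/2, -1/4), radius 1/9


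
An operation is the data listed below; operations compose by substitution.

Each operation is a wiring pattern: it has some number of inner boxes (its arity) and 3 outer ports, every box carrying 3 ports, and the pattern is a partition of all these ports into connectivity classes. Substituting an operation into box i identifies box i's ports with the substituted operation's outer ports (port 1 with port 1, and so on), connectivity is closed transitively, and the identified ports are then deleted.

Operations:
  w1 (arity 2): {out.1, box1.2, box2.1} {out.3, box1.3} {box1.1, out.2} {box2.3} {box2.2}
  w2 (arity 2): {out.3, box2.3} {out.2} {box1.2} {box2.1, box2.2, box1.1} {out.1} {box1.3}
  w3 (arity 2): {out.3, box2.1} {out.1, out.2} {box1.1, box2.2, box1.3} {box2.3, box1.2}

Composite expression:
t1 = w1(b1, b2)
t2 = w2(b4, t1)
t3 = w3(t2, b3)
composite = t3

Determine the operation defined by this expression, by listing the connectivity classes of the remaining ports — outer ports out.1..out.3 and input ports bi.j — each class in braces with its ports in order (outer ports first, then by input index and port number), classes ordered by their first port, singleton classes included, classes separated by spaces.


Connectivity passes through glued w3-boundaries; trace each wire chain.
the subtree at w1 composes to {out.1, b1.2, b2.1} {out.2, b1.1} {out.3, b1.3} {b2.2} {b2.3} on (b1, b2); out.j = own outer ports
the subtree at w2 composes to {out.1} {out.2} {out.3, b1.3} {b1.1, b1.2, b2.1, b4.1} {b2.2} {b2.3} {b4.2} {b4.3} on (b4, b1, b2); out.j = own outer ports
the subtree at w3 composes to {out.1, out.2} {out.3, b3.1} {b1.1, b1.2, b2.1, b4.1} {b1.3, b3.2} {b2.2} {b2.3} {b3.3} {b4.2} {b4.3} on (b4, b1, b2, b3); out.j = own outer ports

{out.1, out.2} {out.3, b3.1} {b1.1, b1.2, b2.1, b4.1} {b1.3, b3.2} {b2.2} {b2.3} {b3.3} {b4.2} {b4.3}


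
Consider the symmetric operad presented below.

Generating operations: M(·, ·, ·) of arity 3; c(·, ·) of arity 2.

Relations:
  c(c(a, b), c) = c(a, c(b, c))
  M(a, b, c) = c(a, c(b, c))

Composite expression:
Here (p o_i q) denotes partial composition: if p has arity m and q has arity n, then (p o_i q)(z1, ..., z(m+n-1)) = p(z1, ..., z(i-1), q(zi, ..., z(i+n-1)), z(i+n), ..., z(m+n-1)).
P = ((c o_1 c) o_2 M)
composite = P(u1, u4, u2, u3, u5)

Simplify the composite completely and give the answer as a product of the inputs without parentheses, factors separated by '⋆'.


u1 ⋆ u4 ⋆ u2 ⋆ u3 ⋆ u5

Associativity of c dissolves the nesting; only the u-input order survives.
M(u4, u2, u3) reduces to u4 ⋆ u2 ⋆ u3
c(u1, M(u4, u2, u3)) reduces to u1 ⋆ u4 ⋆ u2 ⋆ u3
c(c(u1, M(u4, u2, u3)), u5) reduces to u1 ⋆ u4 ⋆ u2 ⋆ u3 ⋆ u5


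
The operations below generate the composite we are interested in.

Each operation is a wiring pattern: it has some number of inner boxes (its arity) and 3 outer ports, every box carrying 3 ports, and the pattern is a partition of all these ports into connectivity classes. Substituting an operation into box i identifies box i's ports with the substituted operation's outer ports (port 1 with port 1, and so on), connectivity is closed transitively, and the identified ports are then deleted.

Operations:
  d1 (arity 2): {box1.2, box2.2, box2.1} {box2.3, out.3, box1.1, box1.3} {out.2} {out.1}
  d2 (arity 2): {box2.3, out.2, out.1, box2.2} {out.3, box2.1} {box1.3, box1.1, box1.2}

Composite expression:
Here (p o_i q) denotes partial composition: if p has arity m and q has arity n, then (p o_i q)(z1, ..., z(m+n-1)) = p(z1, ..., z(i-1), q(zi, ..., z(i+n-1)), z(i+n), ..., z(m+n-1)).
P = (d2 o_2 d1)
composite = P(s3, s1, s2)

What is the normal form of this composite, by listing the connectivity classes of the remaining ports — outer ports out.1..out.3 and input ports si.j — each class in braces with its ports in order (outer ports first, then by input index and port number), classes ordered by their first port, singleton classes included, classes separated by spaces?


{out.1, out.2, s1.1, s1.3, s2.3} {out.3} {s1.2, s2.1, s2.2} {s3.1, s3.2, s3.3}

Treat the ports identified at d2 as solder joints: merge, then drop.
after d1, the pattern on (s1, s2) reads {out.1} {out.2} {out.3, s1.1, s1.3, s2.3} {s1.2, s2.1, s2.2} (out.j = its outer ports)
after d2, the pattern on (s3, s1, s2) reads {out.1, out.2, s1.1, s1.3, s2.3} {out.3} {s1.2, s2.1, s2.2} {s3.1, s3.2, s3.3} (out.j = its outer ports)


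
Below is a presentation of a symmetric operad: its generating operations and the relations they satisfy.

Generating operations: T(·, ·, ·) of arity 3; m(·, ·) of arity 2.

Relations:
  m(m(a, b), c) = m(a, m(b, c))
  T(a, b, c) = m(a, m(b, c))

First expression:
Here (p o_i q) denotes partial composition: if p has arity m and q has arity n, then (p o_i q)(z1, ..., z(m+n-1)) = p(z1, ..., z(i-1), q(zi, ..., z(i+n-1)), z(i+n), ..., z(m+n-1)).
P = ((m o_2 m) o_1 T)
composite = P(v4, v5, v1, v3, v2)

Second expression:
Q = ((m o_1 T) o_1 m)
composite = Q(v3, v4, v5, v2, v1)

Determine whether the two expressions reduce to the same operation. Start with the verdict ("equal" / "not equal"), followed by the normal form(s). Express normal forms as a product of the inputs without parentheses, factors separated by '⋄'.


The first composite normalizes to v4 ⋄ v5 ⋄ v1 ⋄ v3 ⋄ v2
The second composite normalizes to v3 ⋄ v4 ⋄ v5 ⋄ v2 ⋄ v1
They disagree, so not equal.

not equal; the first gives v4 ⋄ v5 ⋄ v1 ⋄ v3 ⋄ v2 and the second v3 ⋄ v4 ⋄ v5 ⋄ v2 ⋄ v1


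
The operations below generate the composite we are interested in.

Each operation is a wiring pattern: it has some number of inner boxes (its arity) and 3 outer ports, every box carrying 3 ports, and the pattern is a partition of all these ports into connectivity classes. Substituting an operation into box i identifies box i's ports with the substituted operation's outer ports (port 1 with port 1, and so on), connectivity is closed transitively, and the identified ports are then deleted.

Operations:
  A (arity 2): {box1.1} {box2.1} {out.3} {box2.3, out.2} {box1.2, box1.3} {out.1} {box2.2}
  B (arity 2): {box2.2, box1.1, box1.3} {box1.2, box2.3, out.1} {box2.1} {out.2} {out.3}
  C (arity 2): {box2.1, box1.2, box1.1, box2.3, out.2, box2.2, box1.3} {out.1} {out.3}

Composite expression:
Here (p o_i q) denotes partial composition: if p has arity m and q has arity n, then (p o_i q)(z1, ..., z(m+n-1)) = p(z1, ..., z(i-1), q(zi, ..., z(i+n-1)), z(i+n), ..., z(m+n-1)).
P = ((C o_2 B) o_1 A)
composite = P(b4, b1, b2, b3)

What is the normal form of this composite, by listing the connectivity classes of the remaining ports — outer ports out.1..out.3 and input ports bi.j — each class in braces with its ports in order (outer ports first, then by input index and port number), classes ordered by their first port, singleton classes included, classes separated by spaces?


{out.1} {out.2, b1.3, b2.2, b3.3} {out.3} {b1.1} {b1.2} {b2.1, b2.3, b3.2} {b3.1} {b4.1} {b4.2, b4.3}

Connectivity passes through glued C-boundaries; trace each wire chain.
through A, on inputs (b4, b1): {out.1} {out.2, b1.3} {out.3} {b1.1} {b1.2} {b4.1} {b4.2, b4.3} (out.j = stage outer ports)
through B, on inputs (b2, b3): {out.1, b2.2, b3.3} {out.2} {out.3} {b2.1, b2.3, b3.2} {b3.1} (out.j = stage outer ports)
through C, on inputs (b4, b1, b2, b3): {out.1} {out.2, b1.3, b2.2, b3.3} {out.3} {b1.1} {b1.2} {b2.1, b2.3, b3.2} {b3.1} {b4.1} {b4.2, b4.3} (out.j = stage outer ports)


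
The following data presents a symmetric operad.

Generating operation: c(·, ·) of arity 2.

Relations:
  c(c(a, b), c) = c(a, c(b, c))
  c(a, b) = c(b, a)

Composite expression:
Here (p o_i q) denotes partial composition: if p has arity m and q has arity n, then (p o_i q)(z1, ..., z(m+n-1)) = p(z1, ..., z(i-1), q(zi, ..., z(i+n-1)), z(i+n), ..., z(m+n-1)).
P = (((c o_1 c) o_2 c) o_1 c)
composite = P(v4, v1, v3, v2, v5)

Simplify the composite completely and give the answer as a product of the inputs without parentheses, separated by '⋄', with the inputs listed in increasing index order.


v1 ⋄ v2 ⋄ v3 ⋄ v4 ⋄ v5

Shape and order are irrelevant to c; the v-input set decides.
c(v4, v1) flattens to v4 ⋄ v1
c(v3, v2) flattens to v3 ⋄ v2
c(c(v4, v1), c(v3, v2)) flattens to v4 ⋄ v1 ⋄ v3 ⋄ v2
c(c(c(v4, v1), c(v3, v2)), v5) flattens to v4 ⋄ v1 ⋄ v3 ⋄ v2 ⋄ v5
reordering the factors by index: v1 ⋄ v2 ⋄ v3 ⋄ v4 ⋄ v5


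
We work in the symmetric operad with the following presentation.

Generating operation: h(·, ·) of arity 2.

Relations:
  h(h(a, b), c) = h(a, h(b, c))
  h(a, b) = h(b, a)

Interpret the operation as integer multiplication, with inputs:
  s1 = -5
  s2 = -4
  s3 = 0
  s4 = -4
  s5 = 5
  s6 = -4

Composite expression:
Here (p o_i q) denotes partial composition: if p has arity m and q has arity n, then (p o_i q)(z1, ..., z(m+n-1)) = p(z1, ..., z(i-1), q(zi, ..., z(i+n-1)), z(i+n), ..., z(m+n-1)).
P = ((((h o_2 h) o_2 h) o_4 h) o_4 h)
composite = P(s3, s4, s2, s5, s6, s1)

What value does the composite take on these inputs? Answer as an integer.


h(s4, s2) = 16
h(s5, s6) = -20
h(h(s5, s6), s1) = 100
h(h(s4, s2), h(h(s5, s6), s1)) = 1600
h(s3, h(h(s4, s2), h(h(s5, s6), s1))) = 0

0


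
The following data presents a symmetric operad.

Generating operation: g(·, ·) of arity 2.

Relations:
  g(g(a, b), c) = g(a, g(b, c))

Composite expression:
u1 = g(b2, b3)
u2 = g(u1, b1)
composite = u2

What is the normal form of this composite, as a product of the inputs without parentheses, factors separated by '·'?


b2 · b3 · b1


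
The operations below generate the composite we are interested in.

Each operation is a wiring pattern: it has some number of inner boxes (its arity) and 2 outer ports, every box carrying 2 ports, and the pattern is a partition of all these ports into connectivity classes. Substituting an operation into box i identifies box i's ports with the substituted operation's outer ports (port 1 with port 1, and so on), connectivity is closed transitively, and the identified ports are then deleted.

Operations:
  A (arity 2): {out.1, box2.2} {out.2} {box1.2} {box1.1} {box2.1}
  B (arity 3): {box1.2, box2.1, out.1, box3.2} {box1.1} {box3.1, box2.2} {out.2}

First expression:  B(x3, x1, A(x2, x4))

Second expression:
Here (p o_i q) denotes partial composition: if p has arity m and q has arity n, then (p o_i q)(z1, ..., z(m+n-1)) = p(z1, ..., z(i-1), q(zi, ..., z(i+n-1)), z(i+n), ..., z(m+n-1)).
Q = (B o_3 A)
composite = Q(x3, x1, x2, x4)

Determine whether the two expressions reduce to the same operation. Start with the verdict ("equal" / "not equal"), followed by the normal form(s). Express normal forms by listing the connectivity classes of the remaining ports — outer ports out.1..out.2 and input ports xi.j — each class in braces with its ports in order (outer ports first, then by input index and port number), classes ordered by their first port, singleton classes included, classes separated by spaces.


equal; the common form is {out.1, x1.1, x3.2} {out.2} {x1.2, x4.2} {x2.1} {x2.2} {x3.1} {x4.1}

The first expression, normalized: {out.1, x1.1, x3.2} {out.2} {x1.2, x4.2} {x2.1} {x2.2} {x3.1} {x4.1}
The second expression, normalized: {out.1, x1.1, x3.2} {out.2} {x1.2, x4.2} {x2.1} {x2.2} {x3.1} {x4.1}
The normal forms match — equal.
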